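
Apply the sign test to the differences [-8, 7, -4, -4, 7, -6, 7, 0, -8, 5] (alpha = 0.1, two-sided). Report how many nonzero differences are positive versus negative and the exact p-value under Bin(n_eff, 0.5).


Step 1: Discard zero differences. Original n = 10; n_eff = number of nonzero differences = 9.
Nonzero differences (with sign): -8, +7, -4, -4, +7, -6, +7, -8, +5
Step 2: Count signs: positive = 4, negative = 5.
Step 3: Under H0: P(positive) = 0.5, so the number of positives S ~ Bin(9, 0.5).
Step 4: Two-sided exact p-value = sum of Bin(9,0.5) probabilities at or below the observed probability = 1.000000.
Step 5: alpha = 0.1. fail to reject H0.

n_eff = 9, pos = 4, neg = 5, p = 1.000000, fail to reject H0.


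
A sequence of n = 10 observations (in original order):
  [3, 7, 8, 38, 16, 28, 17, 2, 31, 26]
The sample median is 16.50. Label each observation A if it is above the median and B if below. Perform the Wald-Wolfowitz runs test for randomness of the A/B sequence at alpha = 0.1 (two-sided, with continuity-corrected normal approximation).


Step 1: Compute median = 16.50; label A = above, B = below.
Labels in order: BBBABAABAA  (n_A = 5, n_B = 5)
Step 2: Count runs R = 6.
Step 3: Under H0 (random ordering), E[R] = 2*n_A*n_B/(n_A+n_B) + 1 = 2*5*5/10 + 1 = 6.0000.
        Var[R] = 2*n_A*n_B*(2*n_A*n_B - n_A - n_B) / ((n_A+n_B)^2 * (n_A+n_B-1)) = 2000/900 = 2.2222.
        SD[R] = 1.4907.
Step 4: R = E[R], so z = 0 with no continuity correction.
Step 5: Two-sided p-value via normal approximation = 2*(1 - Phi(|z|)) = 1.000000.
Step 6: alpha = 0.1. fail to reject H0.

R = 6, z = 0.0000, p = 1.000000, fail to reject H0.


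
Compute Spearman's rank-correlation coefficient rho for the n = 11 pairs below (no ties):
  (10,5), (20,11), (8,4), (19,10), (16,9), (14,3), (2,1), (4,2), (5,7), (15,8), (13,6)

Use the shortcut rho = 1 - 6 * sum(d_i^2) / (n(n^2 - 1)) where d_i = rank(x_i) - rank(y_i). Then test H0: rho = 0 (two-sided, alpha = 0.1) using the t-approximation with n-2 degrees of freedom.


Step 1: Rank x and y separately (midranks; no ties here).
rank(x): 10->5, 20->11, 8->4, 19->10, 16->9, 14->7, 2->1, 4->2, 5->3, 15->8, 13->6
rank(y): 5->5, 11->11, 4->4, 10->10, 9->9, 3->3, 1->1, 2->2, 7->7, 8->8, 6->6
Step 2: d_i = R_x(i) - R_y(i); compute d_i^2.
  (5-5)^2=0, (11-11)^2=0, (4-4)^2=0, (10-10)^2=0, (9-9)^2=0, (7-3)^2=16, (1-1)^2=0, (2-2)^2=0, (3-7)^2=16, (8-8)^2=0, (6-6)^2=0
sum(d^2) = 32.
Step 3: rho = 1 - 6*32 / (11*(11^2 - 1)) = 1 - 192/1320 = 0.854545.
Step 4: Under H0, t = rho * sqrt((n-2)/(1-rho^2)) = 4.9360 ~ t(9).
Step 5: Two-sided p-value from the t-distribution with 9 df = 0.000807.
Step 6: alpha = 0.1. reject H0.

rho = 0.8545, p = 0.000807, reject H0 at alpha = 0.1.


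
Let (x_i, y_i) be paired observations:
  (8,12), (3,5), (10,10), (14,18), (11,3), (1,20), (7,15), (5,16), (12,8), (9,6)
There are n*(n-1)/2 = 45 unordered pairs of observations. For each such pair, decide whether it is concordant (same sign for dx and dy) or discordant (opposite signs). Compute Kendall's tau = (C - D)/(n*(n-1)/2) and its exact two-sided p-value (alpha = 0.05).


Step 1: Enumerate the 45 unordered pairs (i,j) with i<j and classify each by sign(x_j-x_i) * sign(y_j-y_i).
  (1,2):dx=-5,dy=-7->C; (1,3):dx=+2,dy=-2->D; (1,4):dx=+6,dy=+6->C; (1,5):dx=+3,dy=-9->D
  (1,6):dx=-7,dy=+8->D; (1,7):dx=-1,dy=+3->D; (1,8):dx=-3,dy=+4->D; (1,9):dx=+4,dy=-4->D
  (1,10):dx=+1,dy=-6->D; (2,3):dx=+7,dy=+5->C; (2,4):dx=+11,dy=+13->C; (2,5):dx=+8,dy=-2->D
  (2,6):dx=-2,dy=+15->D; (2,7):dx=+4,dy=+10->C; (2,8):dx=+2,dy=+11->C; (2,9):dx=+9,dy=+3->C
  (2,10):dx=+6,dy=+1->C; (3,4):dx=+4,dy=+8->C; (3,5):dx=+1,dy=-7->D; (3,6):dx=-9,dy=+10->D
  (3,7):dx=-3,dy=+5->D; (3,8):dx=-5,dy=+6->D; (3,9):dx=+2,dy=-2->D; (3,10):dx=-1,dy=-4->C
  (4,5):dx=-3,dy=-15->C; (4,6):dx=-13,dy=+2->D; (4,7):dx=-7,dy=-3->C; (4,8):dx=-9,dy=-2->C
  (4,9):dx=-2,dy=-10->C; (4,10):dx=-5,dy=-12->C; (5,6):dx=-10,dy=+17->D; (5,7):dx=-4,dy=+12->D
  (5,8):dx=-6,dy=+13->D; (5,9):dx=+1,dy=+5->C; (5,10):dx=-2,dy=+3->D; (6,7):dx=+6,dy=-5->D
  (6,8):dx=+4,dy=-4->D; (6,9):dx=+11,dy=-12->D; (6,10):dx=+8,dy=-14->D; (7,8):dx=-2,dy=+1->D
  (7,9):dx=+5,dy=-7->D; (7,10):dx=+2,dy=-9->D; (8,9):dx=+7,dy=-8->D; (8,10):dx=+4,dy=-10->D
  (9,10):dx=-3,dy=-2->C
Step 2: C = 17, D = 28, total pairs = 45.
Step 3: tau = (C - D)/(n(n-1)/2) = (17 - 28)/45 = -0.244444.
Step 4: Exact two-sided p-value (enumerate n! = 3628800 permutations of y under H0): p = 0.380720.
Step 5: alpha = 0.05. fail to reject H0.

tau_b = -0.2444 (C=17, D=28), p = 0.380720, fail to reject H0.


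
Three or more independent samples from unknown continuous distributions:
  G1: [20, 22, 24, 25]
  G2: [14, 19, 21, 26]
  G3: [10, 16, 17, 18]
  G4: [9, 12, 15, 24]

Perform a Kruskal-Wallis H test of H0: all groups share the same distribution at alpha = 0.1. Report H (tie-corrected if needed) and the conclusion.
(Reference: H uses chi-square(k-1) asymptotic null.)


Step 1: Combine all N = 16 observations and assign midranks.
sorted (value, group, rank): (9,G4,1), (10,G3,2), (12,G4,3), (14,G2,4), (15,G4,5), (16,G3,6), (17,G3,7), (18,G3,8), (19,G2,9), (20,G1,10), (21,G2,11), (22,G1,12), (24,G1,13.5), (24,G4,13.5), (25,G1,15), (26,G2,16)
Step 2: Sum ranks within each group.
R_1 = 50.5 (n_1 = 4)
R_2 = 40 (n_2 = 4)
R_3 = 23 (n_3 = 4)
R_4 = 22.5 (n_4 = 4)
Step 3: H = 12/(N(N+1)) * sum(R_i^2/n_i) - 3(N+1)
     = 12/(16*17) * (50.5^2/4 + 40^2/4 + 23^2/4 + 22.5^2/4) - 3*17
     = 0.044118 * 1296.38 - 51
     = 6.193015.
Step 4: Ties present; correction factor C = 1 - 6/(16^3 - 16) = 0.998529. Corrected H = 6.193015 / 0.998529 = 6.202135.
Step 5: Under H0, H ~ chi^2(3); p-value = 0.102180.
Step 6: alpha = 0.1. fail to reject H0.

H = 6.2021, df = 3, p = 0.102180, fail to reject H0.


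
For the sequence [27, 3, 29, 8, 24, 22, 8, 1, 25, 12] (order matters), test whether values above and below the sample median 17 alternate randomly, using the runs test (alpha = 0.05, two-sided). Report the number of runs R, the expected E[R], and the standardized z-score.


Step 1: Compute median = 17; label A = above, B = below.
Labels in order: ABABAABBAB  (n_A = 5, n_B = 5)
Step 2: Count runs R = 8.
Step 3: Under H0 (random ordering), E[R] = 2*n_A*n_B/(n_A+n_B) + 1 = 2*5*5/10 + 1 = 6.0000.
        Var[R] = 2*n_A*n_B*(2*n_A*n_B - n_A - n_B) / ((n_A+n_B)^2 * (n_A+n_B-1)) = 2000/900 = 2.2222.
        SD[R] = 1.4907.
Step 4: Continuity-corrected z = (R - 0.5 - E[R]) / SD[R] = (8 - 0.5 - 6.0000) / 1.4907 = 1.0062.
Step 5: Two-sided p-value via normal approximation = 2*(1 - Phi(|z|)) = 0.314305.
Step 6: alpha = 0.05. fail to reject H0.

R = 8, z = 1.0062, p = 0.314305, fail to reject H0.


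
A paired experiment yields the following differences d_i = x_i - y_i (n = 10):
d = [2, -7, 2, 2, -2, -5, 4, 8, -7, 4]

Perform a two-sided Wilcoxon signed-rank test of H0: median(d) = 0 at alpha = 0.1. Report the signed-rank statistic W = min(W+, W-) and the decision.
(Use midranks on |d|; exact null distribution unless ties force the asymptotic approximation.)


Step 1: Drop any zero differences (none here) and take |d_i|.
|d| = [2, 7, 2, 2, 2, 5, 4, 8, 7, 4]
Step 2: Midrank |d_i| (ties get averaged ranks).
ranks: |2|->2.5, |7|->8.5, |2|->2.5, |2|->2.5, |2|->2.5, |5|->7, |4|->5.5, |8|->10, |7|->8.5, |4|->5.5
Step 3: Attach original signs; sum ranks with positive sign and with negative sign.
W+ = 2.5 + 2.5 + 2.5 + 5.5 + 10 + 5.5 = 28.5
W- = 8.5 + 2.5 + 7 + 8.5 = 26.5
(Check: W+ + W- = 55 should equal n(n+1)/2 = 55.)
Step 4: Test statistic W = min(W+, W-) = 26.5.
Step 5: Ties in |d|, so use the tie-corrected normal approximation.
        E[W] = n(n+1)/4 = 10*11/4 = 27.5.
        Tie groups: |d|=2 (t=4), |d|=4 (t=2), |d|=7 (t=2); sum(t^3 - t) = 72.
        Var[W] = n(n+1)(2n+1)/24 - sum(t^3-t)/48 = 2310/24 - 72/48 = 94.75.
        z = (W - E[W]) / sqrt(Var[W]) = (26.5 - 27.5) / 9.7340 = -0.1027.
        Two-sided p = 2*Phi(z) = 0.918175.
Step 6: alpha = 0.1. fail to reject H0.

W+ = 28.5, W- = 26.5, W = min = 26.5, p = 0.918175, fail to reject H0.


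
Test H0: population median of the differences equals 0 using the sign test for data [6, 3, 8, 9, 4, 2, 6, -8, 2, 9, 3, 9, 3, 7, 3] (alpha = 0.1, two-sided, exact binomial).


Step 1: Discard zero differences. Original n = 15; n_eff = number of nonzero differences = 15.
Nonzero differences (with sign): +6, +3, +8, +9, +4, +2, +6, -8, +2, +9, +3, +9, +3, +7, +3
Step 2: Count signs: positive = 14, negative = 1.
Step 3: Under H0: P(positive) = 0.5, so the number of positives S ~ Bin(15, 0.5).
Step 4: Two-sided exact p-value = sum of Bin(15,0.5) probabilities at or below the observed probability = 0.000977.
Step 5: alpha = 0.1. reject H0.

n_eff = 15, pos = 14, neg = 1, p = 0.000977, reject H0.


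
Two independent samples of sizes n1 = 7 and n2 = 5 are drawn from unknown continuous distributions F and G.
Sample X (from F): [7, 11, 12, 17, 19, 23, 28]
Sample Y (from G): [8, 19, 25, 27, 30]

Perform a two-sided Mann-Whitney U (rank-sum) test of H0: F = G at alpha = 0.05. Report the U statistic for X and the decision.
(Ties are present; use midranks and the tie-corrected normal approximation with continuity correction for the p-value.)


Step 1: Combine and sort all 12 observations; assign midranks.
sorted (value, group): (7,X), (8,Y), (11,X), (12,X), (17,X), (19,X), (19,Y), (23,X), (25,Y), (27,Y), (28,X), (30,Y)
ranks: 7->1, 8->2, 11->3, 12->4, 17->5, 19->6.5, 19->6.5, 23->8, 25->9, 27->10, 28->11, 30->12
Step 2: Rank sum for X: R1 = 1 + 3 + 4 + 5 + 6.5 + 8 + 11 = 38.5.
Step 3: U_X = R1 - n1(n1+1)/2 = 38.5 - 7*8/2 = 38.5 - 28 = 10.5.
       U_Y = n1*n2 - U_X = 35 - 10.5 = 24.5.
Step 4: Ties are present, so use the tie-corrected normal approximation (with continuity correction) for the p-value.
Step 5: p-value = 0.290307; compare to alpha = 0.05. fail to reject H0.

U_X = 10.5, p = 0.290307, fail to reject H0 at alpha = 0.05.


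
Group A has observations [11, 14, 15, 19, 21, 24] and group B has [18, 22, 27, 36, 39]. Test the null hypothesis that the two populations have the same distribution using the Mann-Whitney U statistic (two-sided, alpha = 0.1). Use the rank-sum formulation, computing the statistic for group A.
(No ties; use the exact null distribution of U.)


Step 1: Combine and sort all 11 observations; assign midranks.
sorted (value, group): (11,X), (14,X), (15,X), (18,Y), (19,X), (21,X), (22,Y), (24,X), (27,Y), (36,Y), (39,Y)
ranks: 11->1, 14->2, 15->3, 18->4, 19->5, 21->6, 22->7, 24->8, 27->9, 36->10, 39->11
Step 2: Rank sum for X: R1 = 1 + 2 + 3 + 5 + 6 + 8 = 25.
Step 3: U_X = R1 - n1(n1+1)/2 = 25 - 6*7/2 = 25 - 21 = 4.
       U_Y = n1*n2 - U_X = 30 - 4 = 26.
Step 4: No ties, so the exact null distribution of U (based on enumerating the C(11,6) = 462 equally likely rank assignments) gives the two-sided p-value.
Step 5: p-value = 0.051948; compare to alpha = 0.1. reject H0.

U_X = 4, p = 0.051948, reject H0 at alpha = 0.1.


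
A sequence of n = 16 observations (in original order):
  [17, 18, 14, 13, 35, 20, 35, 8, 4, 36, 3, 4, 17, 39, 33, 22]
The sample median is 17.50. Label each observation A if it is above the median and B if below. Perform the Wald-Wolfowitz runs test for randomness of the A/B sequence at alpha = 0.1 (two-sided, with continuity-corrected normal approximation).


Step 1: Compute median = 17.50; label A = above, B = below.
Labels in order: BABBAAABBABBBAAA  (n_A = 8, n_B = 8)
Step 2: Count runs R = 8.
Step 3: Under H0 (random ordering), E[R] = 2*n_A*n_B/(n_A+n_B) + 1 = 2*8*8/16 + 1 = 9.0000.
        Var[R] = 2*n_A*n_B*(2*n_A*n_B - n_A - n_B) / ((n_A+n_B)^2 * (n_A+n_B-1)) = 14336/3840 = 3.7333.
        SD[R] = 1.9322.
Step 4: Continuity-corrected z = (R + 0.5 - E[R]) / SD[R] = (8 + 0.5 - 9.0000) / 1.9322 = -0.2588.
Step 5: Two-sided p-value via normal approximation = 2*(1 - Phi(|z|)) = 0.795809.
Step 6: alpha = 0.1. fail to reject H0.

R = 8, z = -0.2588, p = 0.795809, fail to reject H0.


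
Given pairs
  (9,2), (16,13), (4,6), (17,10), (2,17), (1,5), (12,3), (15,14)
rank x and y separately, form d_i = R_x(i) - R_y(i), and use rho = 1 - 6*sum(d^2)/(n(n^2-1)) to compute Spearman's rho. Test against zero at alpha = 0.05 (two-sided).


Step 1: Rank x and y separately (midranks; no ties here).
rank(x): 9->4, 16->7, 4->3, 17->8, 2->2, 1->1, 12->5, 15->6
rank(y): 2->1, 13->6, 6->4, 10->5, 17->8, 5->3, 3->2, 14->7
Step 2: d_i = R_x(i) - R_y(i); compute d_i^2.
  (4-1)^2=9, (7-6)^2=1, (3-4)^2=1, (8-5)^2=9, (2-8)^2=36, (1-3)^2=4, (5-2)^2=9, (6-7)^2=1
sum(d^2) = 70.
Step 3: rho = 1 - 6*70 / (8*(8^2 - 1)) = 1 - 420/504 = 0.166667.
Step 4: Under H0, t = rho * sqrt((n-2)/(1-rho^2)) = 0.4140 ~ t(6).
Step 5: Two-sided p-value from the t-distribution with 6 df = 0.693239.
Step 6: alpha = 0.05. fail to reject H0.

rho = 0.1667, p = 0.693239, fail to reject H0 at alpha = 0.05.


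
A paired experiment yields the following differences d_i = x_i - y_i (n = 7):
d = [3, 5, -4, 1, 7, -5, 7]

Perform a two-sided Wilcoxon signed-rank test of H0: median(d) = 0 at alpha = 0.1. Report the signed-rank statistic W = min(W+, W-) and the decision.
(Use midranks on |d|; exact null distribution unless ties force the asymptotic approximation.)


Step 1: Drop any zero differences (none here) and take |d_i|.
|d| = [3, 5, 4, 1, 7, 5, 7]
Step 2: Midrank |d_i| (ties get averaged ranks).
ranks: |3|->2, |5|->4.5, |4|->3, |1|->1, |7|->6.5, |5|->4.5, |7|->6.5
Step 3: Attach original signs; sum ranks with positive sign and with negative sign.
W+ = 2 + 4.5 + 1 + 6.5 + 6.5 = 20.5
W- = 3 + 4.5 = 7.5
(Check: W+ + W- = 28 should equal n(n+1)/2 = 28.)
Step 4: Test statistic W = min(W+, W-) = 7.5.
Step 5: Ties in |d|, so use the tie-corrected normal approximation.
        E[W] = n(n+1)/4 = 7*8/4 = 14.
        Tie groups: |d|=5 (t=2), |d|=7 (t=2); sum(t^3 - t) = 12.
        Var[W] = n(n+1)(2n+1)/24 - sum(t^3-t)/48 = 840/24 - 12/48 = 34.75.
        z = (W - E[W]) / sqrt(Var[W]) = (7.5 - 14) / 5.8949 = -1.1026.
        Two-sided p = 2*Phi(z) = 0.270181.
Step 6: alpha = 0.1. fail to reject H0.

W+ = 20.5, W- = 7.5, W = min = 7.5, p = 0.270181, fail to reject H0.


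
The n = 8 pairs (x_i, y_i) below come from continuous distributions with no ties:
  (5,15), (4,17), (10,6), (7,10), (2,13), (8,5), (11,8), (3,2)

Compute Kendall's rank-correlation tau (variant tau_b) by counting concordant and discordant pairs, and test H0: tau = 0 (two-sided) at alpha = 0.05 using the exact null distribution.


Step 1: Enumerate the 28 unordered pairs (i,j) with i<j and classify each by sign(x_j-x_i) * sign(y_j-y_i).
  (1,2):dx=-1,dy=+2->D; (1,3):dx=+5,dy=-9->D; (1,4):dx=+2,dy=-5->D; (1,5):dx=-3,dy=-2->C
  (1,6):dx=+3,dy=-10->D; (1,7):dx=+6,dy=-7->D; (1,8):dx=-2,dy=-13->C; (2,3):dx=+6,dy=-11->D
  (2,4):dx=+3,dy=-7->D; (2,5):dx=-2,dy=-4->C; (2,6):dx=+4,dy=-12->D; (2,7):dx=+7,dy=-9->D
  (2,8):dx=-1,dy=-15->C; (3,4):dx=-3,dy=+4->D; (3,5):dx=-8,dy=+7->D; (3,6):dx=-2,dy=-1->C
  (3,7):dx=+1,dy=+2->C; (3,8):dx=-7,dy=-4->C; (4,5):dx=-5,dy=+3->D; (4,6):dx=+1,dy=-5->D
  (4,7):dx=+4,dy=-2->D; (4,8):dx=-4,dy=-8->C; (5,6):dx=+6,dy=-8->D; (5,7):dx=+9,dy=-5->D
  (5,8):dx=+1,dy=-11->D; (6,7):dx=+3,dy=+3->C; (6,8):dx=-5,dy=-3->C; (7,8):dx=-8,dy=-6->C
Step 2: C = 11, D = 17, total pairs = 28.
Step 3: tau = (C - D)/(n(n-1)/2) = (11 - 17)/28 = -0.214286.
Step 4: Exact two-sided p-value (enumerate n! = 40320 permutations of y under H0): p = 0.548413.
Step 5: alpha = 0.05. fail to reject H0.

tau_b = -0.2143 (C=11, D=17), p = 0.548413, fail to reject H0.


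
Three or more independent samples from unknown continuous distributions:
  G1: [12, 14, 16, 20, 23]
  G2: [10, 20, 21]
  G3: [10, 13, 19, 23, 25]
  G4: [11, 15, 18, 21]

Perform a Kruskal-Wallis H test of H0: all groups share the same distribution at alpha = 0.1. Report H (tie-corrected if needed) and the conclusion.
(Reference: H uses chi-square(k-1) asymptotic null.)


Step 1: Combine all N = 17 observations and assign midranks.
sorted (value, group, rank): (10,G2,1.5), (10,G3,1.5), (11,G4,3), (12,G1,4), (13,G3,5), (14,G1,6), (15,G4,7), (16,G1,8), (18,G4,9), (19,G3,10), (20,G1,11.5), (20,G2,11.5), (21,G2,13.5), (21,G4,13.5), (23,G1,15.5), (23,G3,15.5), (25,G3,17)
Step 2: Sum ranks within each group.
R_1 = 45 (n_1 = 5)
R_2 = 26.5 (n_2 = 3)
R_3 = 49 (n_3 = 5)
R_4 = 32.5 (n_4 = 4)
Step 3: H = 12/(N(N+1)) * sum(R_i^2/n_i) - 3(N+1)
     = 12/(17*18) * (45^2/5 + 26.5^2/3 + 49^2/5 + 32.5^2/4) - 3*18
     = 0.039216 * 1383.35 - 54
     = 0.248856.
Step 4: Ties present; correction factor C = 1 - 24/(17^3 - 17) = 0.995098. Corrected H = 0.248856 / 0.995098 = 0.250082.
Step 5: Under H0, H ~ chi^2(3); p-value = 0.969126.
Step 6: alpha = 0.1. fail to reject H0.

H = 0.2501, df = 3, p = 0.969126, fail to reject H0.


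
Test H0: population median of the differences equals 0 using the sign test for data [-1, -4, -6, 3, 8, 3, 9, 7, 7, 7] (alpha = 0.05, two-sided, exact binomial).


Step 1: Discard zero differences. Original n = 10; n_eff = number of nonzero differences = 10.
Nonzero differences (with sign): -1, -4, -6, +3, +8, +3, +9, +7, +7, +7
Step 2: Count signs: positive = 7, negative = 3.
Step 3: Under H0: P(positive) = 0.5, so the number of positives S ~ Bin(10, 0.5).
Step 4: Two-sided exact p-value = sum of Bin(10,0.5) probabilities at or below the observed probability = 0.343750.
Step 5: alpha = 0.05. fail to reject H0.

n_eff = 10, pos = 7, neg = 3, p = 0.343750, fail to reject H0.


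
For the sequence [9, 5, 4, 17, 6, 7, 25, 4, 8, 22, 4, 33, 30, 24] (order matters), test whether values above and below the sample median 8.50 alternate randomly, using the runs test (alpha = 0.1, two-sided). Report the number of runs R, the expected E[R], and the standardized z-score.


Step 1: Compute median = 8.50; label A = above, B = below.
Labels in order: ABBABBABBABAAA  (n_A = 7, n_B = 7)
Step 2: Count runs R = 9.
Step 3: Under H0 (random ordering), E[R] = 2*n_A*n_B/(n_A+n_B) + 1 = 2*7*7/14 + 1 = 8.0000.
        Var[R] = 2*n_A*n_B*(2*n_A*n_B - n_A - n_B) / ((n_A+n_B)^2 * (n_A+n_B-1)) = 8232/2548 = 3.2308.
        SD[R] = 1.7974.
Step 4: Continuity-corrected z = (R - 0.5 - E[R]) / SD[R] = (9 - 0.5 - 8.0000) / 1.7974 = 0.2782.
Step 5: Two-sided p-value via normal approximation = 2*(1 - Phi(|z|)) = 0.780879.
Step 6: alpha = 0.1. fail to reject H0.

R = 9, z = 0.2782, p = 0.780879, fail to reject H0.


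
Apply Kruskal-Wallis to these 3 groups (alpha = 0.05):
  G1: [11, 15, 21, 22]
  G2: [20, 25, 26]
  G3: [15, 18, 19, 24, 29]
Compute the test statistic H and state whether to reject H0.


Step 1: Combine all N = 12 observations and assign midranks.
sorted (value, group, rank): (11,G1,1), (15,G1,2.5), (15,G3,2.5), (18,G3,4), (19,G3,5), (20,G2,6), (21,G1,7), (22,G1,8), (24,G3,9), (25,G2,10), (26,G2,11), (29,G3,12)
Step 2: Sum ranks within each group.
R_1 = 18.5 (n_1 = 4)
R_2 = 27 (n_2 = 3)
R_3 = 32.5 (n_3 = 5)
Step 3: H = 12/(N(N+1)) * sum(R_i^2/n_i) - 3(N+1)
     = 12/(12*13) * (18.5^2/4 + 27^2/3 + 32.5^2/5) - 3*13
     = 0.076923 * 539.812 - 39
     = 2.524038.
Step 4: Ties present; correction factor C = 1 - 6/(12^3 - 12) = 0.996503. Corrected H = 2.524038 / 0.996503 = 2.532895.
Step 5: Under H0, H ~ chi^2(2); p-value = 0.281831.
Step 6: alpha = 0.05. fail to reject H0.

H = 2.5329, df = 2, p = 0.281831, fail to reject H0.


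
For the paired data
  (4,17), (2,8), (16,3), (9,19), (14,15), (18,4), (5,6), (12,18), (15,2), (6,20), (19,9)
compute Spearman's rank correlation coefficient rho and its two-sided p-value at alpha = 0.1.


Step 1: Rank x and y separately (midranks; no ties here).
rank(x): 4->2, 2->1, 16->9, 9->5, 14->7, 18->10, 5->3, 12->6, 15->8, 6->4, 19->11
rank(y): 17->8, 8->5, 3->2, 19->10, 15->7, 4->3, 6->4, 18->9, 2->1, 20->11, 9->6
Step 2: d_i = R_x(i) - R_y(i); compute d_i^2.
  (2-8)^2=36, (1-5)^2=16, (9-2)^2=49, (5-10)^2=25, (7-7)^2=0, (10-3)^2=49, (3-4)^2=1, (6-9)^2=9, (8-1)^2=49, (4-11)^2=49, (11-6)^2=25
sum(d^2) = 308.
Step 3: rho = 1 - 6*308 / (11*(11^2 - 1)) = 1 - 1848/1320 = -0.400000.
Step 4: Under H0, t = rho * sqrt((n-2)/(1-rho^2)) = -1.3093 ~ t(9).
Step 5: Two-sided p-value from the t-distribution with 9 df = 0.222868.
Step 6: alpha = 0.1. fail to reject H0.

rho = -0.4000, p = 0.222868, fail to reject H0 at alpha = 0.1.


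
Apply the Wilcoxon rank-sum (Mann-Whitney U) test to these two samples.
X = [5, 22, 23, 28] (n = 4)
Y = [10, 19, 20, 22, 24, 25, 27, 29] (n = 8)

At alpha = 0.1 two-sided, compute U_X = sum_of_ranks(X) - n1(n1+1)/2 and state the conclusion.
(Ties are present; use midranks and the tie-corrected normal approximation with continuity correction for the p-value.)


Step 1: Combine and sort all 12 observations; assign midranks.
sorted (value, group): (5,X), (10,Y), (19,Y), (20,Y), (22,X), (22,Y), (23,X), (24,Y), (25,Y), (27,Y), (28,X), (29,Y)
ranks: 5->1, 10->2, 19->3, 20->4, 22->5.5, 22->5.5, 23->7, 24->8, 25->9, 27->10, 28->11, 29->12
Step 2: Rank sum for X: R1 = 1 + 5.5 + 7 + 11 = 24.5.
Step 3: U_X = R1 - n1(n1+1)/2 = 24.5 - 4*5/2 = 24.5 - 10 = 14.5.
       U_Y = n1*n2 - U_X = 32 - 14.5 = 17.5.
Step 4: Ties are present, so use the tie-corrected normal approximation (with continuity correction) for the p-value.
Step 5: p-value = 0.864901; compare to alpha = 0.1. fail to reject H0.

U_X = 14.5, p = 0.864901, fail to reject H0 at alpha = 0.1.


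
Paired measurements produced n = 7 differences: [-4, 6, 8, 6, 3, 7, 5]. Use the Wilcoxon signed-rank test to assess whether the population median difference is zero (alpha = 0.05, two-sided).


Step 1: Drop any zero differences (none here) and take |d_i|.
|d| = [4, 6, 8, 6, 3, 7, 5]
Step 2: Midrank |d_i| (ties get averaged ranks).
ranks: |4|->2, |6|->4.5, |8|->7, |6|->4.5, |3|->1, |7|->6, |5|->3
Step 3: Attach original signs; sum ranks with positive sign and with negative sign.
W+ = 4.5 + 7 + 4.5 + 1 + 6 + 3 = 26
W- = 2 = 2
(Check: W+ + W- = 28 should equal n(n+1)/2 = 28.)
Step 4: Test statistic W = min(W+, W-) = 2.
Step 5: Ties in |d|, so use the tie-corrected normal approximation.
        E[W] = n(n+1)/4 = 7*8/4 = 14.
        Tie groups: |d|=6 (t=2); sum(t^3 - t) = 6.
        Var[W] = n(n+1)(2n+1)/24 - sum(t^3-t)/48 = 840/24 - 6/48 = 34.875.
        z = (W - E[W]) / sqrt(Var[W]) = (2 - 14) / 5.9055 = -2.0320.
        Two-sided p = 2*Phi(z) = 0.042153.
Step 6: alpha = 0.05. reject H0.

W+ = 26, W- = 2, W = min = 2, p = 0.042153, reject H0.


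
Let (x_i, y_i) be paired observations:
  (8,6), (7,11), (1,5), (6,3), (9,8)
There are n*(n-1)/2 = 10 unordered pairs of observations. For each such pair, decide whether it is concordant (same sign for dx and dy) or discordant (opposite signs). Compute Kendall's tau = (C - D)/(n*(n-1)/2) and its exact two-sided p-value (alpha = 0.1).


Step 1: Enumerate the 10 unordered pairs (i,j) with i<j and classify each by sign(x_j-x_i) * sign(y_j-y_i).
  (1,2):dx=-1,dy=+5->D; (1,3):dx=-7,dy=-1->C; (1,4):dx=-2,dy=-3->C; (1,5):dx=+1,dy=+2->C
  (2,3):dx=-6,dy=-6->C; (2,4):dx=-1,dy=-8->C; (2,5):dx=+2,dy=-3->D; (3,4):dx=+5,dy=-2->D
  (3,5):dx=+8,dy=+3->C; (4,5):dx=+3,dy=+5->C
Step 2: C = 7, D = 3, total pairs = 10.
Step 3: tau = (C - D)/(n(n-1)/2) = (7 - 3)/10 = 0.400000.
Step 4: Exact two-sided p-value (enumerate n! = 120 permutations of y under H0): p = 0.483333.
Step 5: alpha = 0.1. fail to reject H0.

tau_b = 0.4000 (C=7, D=3), p = 0.483333, fail to reject H0.


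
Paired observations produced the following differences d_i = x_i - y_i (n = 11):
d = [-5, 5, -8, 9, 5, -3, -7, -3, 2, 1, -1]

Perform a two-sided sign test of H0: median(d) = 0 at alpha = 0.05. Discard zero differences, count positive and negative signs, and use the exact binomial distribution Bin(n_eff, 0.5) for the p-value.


Step 1: Discard zero differences. Original n = 11; n_eff = number of nonzero differences = 11.
Nonzero differences (with sign): -5, +5, -8, +9, +5, -3, -7, -3, +2, +1, -1
Step 2: Count signs: positive = 5, negative = 6.
Step 3: Under H0: P(positive) = 0.5, so the number of positives S ~ Bin(11, 0.5).
Step 4: Two-sided exact p-value = sum of Bin(11,0.5) probabilities at or below the observed probability = 1.000000.
Step 5: alpha = 0.05. fail to reject H0.

n_eff = 11, pos = 5, neg = 6, p = 1.000000, fail to reject H0.


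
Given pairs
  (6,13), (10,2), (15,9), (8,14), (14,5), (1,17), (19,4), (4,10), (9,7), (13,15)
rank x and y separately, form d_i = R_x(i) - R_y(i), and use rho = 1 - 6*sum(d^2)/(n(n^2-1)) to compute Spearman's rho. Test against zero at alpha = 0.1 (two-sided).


Step 1: Rank x and y separately (midranks; no ties here).
rank(x): 6->3, 10->6, 15->9, 8->4, 14->8, 1->1, 19->10, 4->2, 9->5, 13->7
rank(y): 13->7, 2->1, 9->5, 14->8, 5->3, 17->10, 4->2, 10->6, 7->4, 15->9
Step 2: d_i = R_x(i) - R_y(i); compute d_i^2.
  (3-7)^2=16, (6-1)^2=25, (9-5)^2=16, (4-8)^2=16, (8-3)^2=25, (1-10)^2=81, (10-2)^2=64, (2-6)^2=16, (5-4)^2=1, (7-9)^2=4
sum(d^2) = 264.
Step 3: rho = 1 - 6*264 / (10*(10^2 - 1)) = 1 - 1584/990 = -0.600000.
Step 4: Under H0, t = rho * sqrt((n-2)/(1-rho^2)) = -2.1213 ~ t(8).
Step 5: Two-sided p-value from the t-distribution with 8 df = 0.066688.
Step 6: alpha = 0.1. reject H0.

rho = -0.6000, p = 0.066688, reject H0 at alpha = 0.1.


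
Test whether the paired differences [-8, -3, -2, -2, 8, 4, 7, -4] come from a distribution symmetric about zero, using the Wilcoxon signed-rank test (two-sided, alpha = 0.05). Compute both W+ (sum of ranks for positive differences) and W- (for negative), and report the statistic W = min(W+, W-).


Step 1: Drop any zero differences (none here) and take |d_i|.
|d| = [8, 3, 2, 2, 8, 4, 7, 4]
Step 2: Midrank |d_i| (ties get averaged ranks).
ranks: |8|->7.5, |3|->3, |2|->1.5, |2|->1.5, |8|->7.5, |4|->4.5, |7|->6, |4|->4.5
Step 3: Attach original signs; sum ranks with positive sign and with negative sign.
W+ = 7.5 + 4.5 + 6 = 18
W- = 7.5 + 3 + 1.5 + 1.5 + 4.5 = 18
(Check: W+ + W- = 36 should equal n(n+1)/2 = 36.)
Step 4: Test statistic W = min(W+, W-) = 18.
Step 5: Ties in |d|, so use the tie-corrected normal approximation.
        E[W] = n(n+1)/4 = 8*9/4 = 18.
        Tie groups: |d|=2 (t=2), |d|=4 (t=2), |d|=8 (t=2); sum(t^3 - t) = 18.
        Var[W] = n(n+1)(2n+1)/24 - sum(t^3-t)/48 = 1224/24 - 18/48 = 50.625.
        z = (W - E[W]) / sqrt(Var[W]) = (18 - 18) / 7.1151 = 0.0000.
        Two-sided p = 2*Phi(z) = 1.000000.
Step 6: alpha = 0.05. fail to reject H0.

W+ = 18, W- = 18, W = min = 18, p = 1.000000, fail to reject H0.


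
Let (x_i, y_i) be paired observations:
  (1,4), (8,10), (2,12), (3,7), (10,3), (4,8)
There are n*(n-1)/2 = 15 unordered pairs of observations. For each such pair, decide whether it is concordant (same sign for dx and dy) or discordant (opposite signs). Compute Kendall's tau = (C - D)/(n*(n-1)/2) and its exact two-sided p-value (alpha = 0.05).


Step 1: Enumerate the 15 unordered pairs (i,j) with i<j and classify each by sign(x_j-x_i) * sign(y_j-y_i).
  (1,2):dx=+7,dy=+6->C; (1,3):dx=+1,dy=+8->C; (1,4):dx=+2,dy=+3->C; (1,5):dx=+9,dy=-1->D
  (1,6):dx=+3,dy=+4->C; (2,3):dx=-6,dy=+2->D; (2,4):dx=-5,dy=-3->C; (2,5):dx=+2,dy=-7->D
  (2,6):dx=-4,dy=-2->C; (3,4):dx=+1,dy=-5->D; (3,5):dx=+8,dy=-9->D; (3,6):dx=+2,dy=-4->D
  (4,5):dx=+7,dy=-4->D; (4,6):dx=+1,dy=+1->C; (5,6):dx=-6,dy=+5->D
Step 2: C = 7, D = 8, total pairs = 15.
Step 3: tau = (C - D)/(n(n-1)/2) = (7 - 8)/15 = -0.066667.
Step 4: Exact two-sided p-value (enumerate n! = 720 permutations of y under H0): p = 1.000000.
Step 5: alpha = 0.05. fail to reject H0.

tau_b = -0.0667 (C=7, D=8), p = 1.000000, fail to reject H0.


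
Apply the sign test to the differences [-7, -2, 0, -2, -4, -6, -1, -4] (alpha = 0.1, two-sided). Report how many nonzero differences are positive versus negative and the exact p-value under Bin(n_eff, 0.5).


Step 1: Discard zero differences. Original n = 8; n_eff = number of nonzero differences = 7.
Nonzero differences (with sign): -7, -2, -2, -4, -6, -1, -4
Step 2: Count signs: positive = 0, negative = 7.
Step 3: Under H0: P(positive) = 0.5, so the number of positives S ~ Bin(7, 0.5).
Step 4: Two-sided exact p-value = sum of Bin(7,0.5) probabilities at or below the observed probability = 0.015625.
Step 5: alpha = 0.1. reject H0.

n_eff = 7, pos = 0, neg = 7, p = 0.015625, reject H0.


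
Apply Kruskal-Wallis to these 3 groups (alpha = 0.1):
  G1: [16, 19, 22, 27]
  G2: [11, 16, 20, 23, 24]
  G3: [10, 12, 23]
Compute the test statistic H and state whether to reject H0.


Step 1: Combine all N = 12 observations and assign midranks.
sorted (value, group, rank): (10,G3,1), (11,G2,2), (12,G3,3), (16,G1,4.5), (16,G2,4.5), (19,G1,6), (20,G2,7), (22,G1,8), (23,G2,9.5), (23,G3,9.5), (24,G2,11), (27,G1,12)
Step 2: Sum ranks within each group.
R_1 = 30.5 (n_1 = 4)
R_2 = 34 (n_2 = 5)
R_3 = 13.5 (n_3 = 3)
Step 3: H = 12/(N(N+1)) * sum(R_i^2/n_i) - 3(N+1)
     = 12/(12*13) * (30.5^2/4 + 34^2/5 + 13.5^2/3) - 3*13
     = 0.076923 * 524.513 - 39
     = 1.347115.
Step 4: Ties present; correction factor C = 1 - 12/(12^3 - 12) = 0.993007. Corrected H = 1.347115 / 0.993007 = 1.356602.
Step 5: Under H0, H ~ chi^2(2); p-value = 0.507478.
Step 6: alpha = 0.1. fail to reject H0.

H = 1.3566, df = 2, p = 0.507478, fail to reject H0.


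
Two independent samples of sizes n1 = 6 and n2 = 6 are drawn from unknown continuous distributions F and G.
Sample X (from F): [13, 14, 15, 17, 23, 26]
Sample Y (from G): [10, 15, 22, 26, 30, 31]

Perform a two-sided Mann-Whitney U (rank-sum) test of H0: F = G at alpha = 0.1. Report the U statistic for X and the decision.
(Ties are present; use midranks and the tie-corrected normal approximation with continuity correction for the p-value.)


Step 1: Combine and sort all 12 observations; assign midranks.
sorted (value, group): (10,Y), (13,X), (14,X), (15,X), (15,Y), (17,X), (22,Y), (23,X), (26,X), (26,Y), (30,Y), (31,Y)
ranks: 10->1, 13->2, 14->3, 15->4.5, 15->4.5, 17->6, 22->7, 23->8, 26->9.5, 26->9.5, 30->11, 31->12
Step 2: Rank sum for X: R1 = 2 + 3 + 4.5 + 6 + 8 + 9.5 = 33.
Step 3: U_X = R1 - n1(n1+1)/2 = 33 - 6*7/2 = 33 - 21 = 12.
       U_Y = n1*n2 - U_X = 36 - 12 = 24.
Step 4: Ties are present, so use the tie-corrected normal approximation (with continuity correction) for the p-value.
Step 5: p-value = 0.376804; compare to alpha = 0.1. fail to reject H0.

U_X = 12, p = 0.376804, fail to reject H0 at alpha = 0.1.


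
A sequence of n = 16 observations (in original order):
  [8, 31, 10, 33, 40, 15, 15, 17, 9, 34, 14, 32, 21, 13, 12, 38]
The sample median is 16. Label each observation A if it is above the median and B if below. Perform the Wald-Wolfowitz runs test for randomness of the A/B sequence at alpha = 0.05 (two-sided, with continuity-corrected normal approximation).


Step 1: Compute median = 16; label A = above, B = below.
Labels in order: BABAABBABABAABBA  (n_A = 8, n_B = 8)
Step 2: Count runs R = 12.
Step 3: Under H0 (random ordering), E[R] = 2*n_A*n_B/(n_A+n_B) + 1 = 2*8*8/16 + 1 = 9.0000.
        Var[R] = 2*n_A*n_B*(2*n_A*n_B - n_A - n_B) / ((n_A+n_B)^2 * (n_A+n_B-1)) = 14336/3840 = 3.7333.
        SD[R] = 1.9322.
Step 4: Continuity-corrected z = (R - 0.5 - E[R]) / SD[R] = (12 - 0.5 - 9.0000) / 1.9322 = 1.2939.
Step 5: Two-sided p-value via normal approximation = 2*(1 - Phi(|z|)) = 0.195709.
Step 6: alpha = 0.05. fail to reject H0.

R = 12, z = 1.2939, p = 0.195709, fail to reject H0.


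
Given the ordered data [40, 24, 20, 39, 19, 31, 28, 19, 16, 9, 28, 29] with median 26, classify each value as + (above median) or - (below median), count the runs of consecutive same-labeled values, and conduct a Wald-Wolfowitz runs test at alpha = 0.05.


Step 1: Compute median = 26; label A = above, B = below.
Labels in order: ABBABAABBBAA  (n_A = 6, n_B = 6)
Step 2: Count runs R = 7.
Step 3: Under H0 (random ordering), E[R] = 2*n_A*n_B/(n_A+n_B) + 1 = 2*6*6/12 + 1 = 7.0000.
        Var[R] = 2*n_A*n_B*(2*n_A*n_B - n_A - n_B) / ((n_A+n_B)^2 * (n_A+n_B-1)) = 4320/1584 = 2.7273.
        SD[R] = 1.6514.
Step 4: R = E[R], so z = 0 with no continuity correction.
Step 5: Two-sided p-value via normal approximation = 2*(1 - Phi(|z|)) = 1.000000.
Step 6: alpha = 0.05. fail to reject H0.

R = 7, z = 0.0000, p = 1.000000, fail to reject H0.


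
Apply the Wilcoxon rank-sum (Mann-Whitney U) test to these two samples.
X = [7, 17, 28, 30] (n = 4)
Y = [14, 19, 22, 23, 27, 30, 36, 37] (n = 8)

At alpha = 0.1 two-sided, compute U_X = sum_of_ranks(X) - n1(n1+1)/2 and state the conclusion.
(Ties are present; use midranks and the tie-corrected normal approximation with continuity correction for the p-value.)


Step 1: Combine and sort all 12 observations; assign midranks.
sorted (value, group): (7,X), (14,Y), (17,X), (19,Y), (22,Y), (23,Y), (27,Y), (28,X), (30,X), (30,Y), (36,Y), (37,Y)
ranks: 7->1, 14->2, 17->3, 19->4, 22->5, 23->6, 27->7, 28->8, 30->9.5, 30->9.5, 36->11, 37->12
Step 2: Rank sum for X: R1 = 1 + 3 + 8 + 9.5 = 21.5.
Step 3: U_X = R1 - n1(n1+1)/2 = 21.5 - 4*5/2 = 21.5 - 10 = 11.5.
       U_Y = n1*n2 - U_X = 32 - 11.5 = 20.5.
Step 4: Ties are present, so use the tie-corrected normal approximation (with continuity correction) for the p-value.
Step 5: p-value = 0.496152; compare to alpha = 0.1. fail to reject H0.

U_X = 11.5, p = 0.496152, fail to reject H0 at alpha = 0.1.


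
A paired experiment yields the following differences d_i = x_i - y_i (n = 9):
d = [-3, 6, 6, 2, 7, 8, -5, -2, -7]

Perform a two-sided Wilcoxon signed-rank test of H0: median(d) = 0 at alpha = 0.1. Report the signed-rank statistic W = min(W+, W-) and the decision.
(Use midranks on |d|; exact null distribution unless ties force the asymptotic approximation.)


Step 1: Drop any zero differences (none here) and take |d_i|.
|d| = [3, 6, 6, 2, 7, 8, 5, 2, 7]
Step 2: Midrank |d_i| (ties get averaged ranks).
ranks: |3|->3, |6|->5.5, |6|->5.5, |2|->1.5, |7|->7.5, |8|->9, |5|->4, |2|->1.5, |7|->7.5
Step 3: Attach original signs; sum ranks with positive sign and with negative sign.
W+ = 5.5 + 5.5 + 1.5 + 7.5 + 9 = 29
W- = 3 + 4 + 1.5 + 7.5 = 16
(Check: W+ + W- = 45 should equal n(n+1)/2 = 45.)
Step 4: Test statistic W = min(W+, W-) = 16.
Step 5: Ties in |d|, so use the tie-corrected normal approximation.
        E[W] = n(n+1)/4 = 9*10/4 = 22.5.
        Tie groups: |d|=2 (t=2), |d|=6 (t=2), |d|=7 (t=2); sum(t^3 - t) = 18.
        Var[W] = n(n+1)(2n+1)/24 - sum(t^3-t)/48 = 1710/24 - 18/48 = 70.875.
        z = (W - E[W]) / sqrt(Var[W]) = (16 - 22.5) / 8.4187 = -0.7721.
        Two-sided p = 2*Phi(z) = 0.440062.
Step 6: alpha = 0.1. fail to reject H0.

W+ = 29, W- = 16, W = min = 16, p = 0.440062, fail to reject H0.


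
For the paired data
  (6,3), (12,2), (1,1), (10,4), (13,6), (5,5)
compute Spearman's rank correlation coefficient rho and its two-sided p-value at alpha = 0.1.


Step 1: Rank x and y separately (midranks; no ties here).
rank(x): 6->3, 12->5, 1->1, 10->4, 13->6, 5->2
rank(y): 3->3, 2->2, 1->1, 4->4, 6->6, 5->5
Step 2: d_i = R_x(i) - R_y(i); compute d_i^2.
  (3-3)^2=0, (5-2)^2=9, (1-1)^2=0, (4-4)^2=0, (6-6)^2=0, (2-5)^2=9
sum(d^2) = 18.
Step 3: rho = 1 - 6*18 / (6*(6^2 - 1)) = 1 - 108/210 = 0.485714.
Step 4: Under H0, t = rho * sqrt((n-2)/(1-rho^2)) = 1.1113 ~ t(4).
Step 5: Two-sided p-value from the t-distribution with 4 df = 0.328723.
Step 6: alpha = 0.1. fail to reject H0.

rho = 0.4857, p = 0.328723, fail to reject H0 at alpha = 0.1.


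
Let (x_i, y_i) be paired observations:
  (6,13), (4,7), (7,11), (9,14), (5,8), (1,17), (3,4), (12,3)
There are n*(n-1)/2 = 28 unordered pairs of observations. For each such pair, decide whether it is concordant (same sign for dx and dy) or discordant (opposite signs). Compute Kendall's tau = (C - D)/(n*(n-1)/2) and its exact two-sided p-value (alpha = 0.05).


Step 1: Enumerate the 28 unordered pairs (i,j) with i<j and classify each by sign(x_j-x_i) * sign(y_j-y_i).
  (1,2):dx=-2,dy=-6->C; (1,3):dx=+1,dy=-2->D; (1,4):dx=+3,dy=+1->C; (1,5):dx=-1,dy=-5->C
  (1,6):dx=-5,dy=+4->D; (1,7):dx=-3,dy=-9->C; (1,8):dx=+6,dy=-10->D; (2,3):dx=+3,dy=+4->C
  (2,4):dx=+5,dy=+7->C; (2,5):dx=+1,dy=+1->C; (2,6):dx=-3,dy=+10->D; (2,7):dx=-1,dy=-3->C
  (2,8):dx=+8,dy=-4->D; (3,4):dx=+2,dy=+3->C; (3,5):dx=-2,dy=-3->C; (3,6):dx=-6,dy=+6->D
  (3,7):dx=-4,dy=-7->C; (3,8):dx=+5,dy=-8->D; (4,5):dx=-4,dy=-6->C; (4,6):dx=-8,dy=+3->D
  (4,7):dx=-6,dy=-10->C; (4,8):dx=+3,dy=-11->D; (5,6):dx=-4,dy=+9->D; (5,7):dx=-2,dy=-4->C
  (5,8):dx=+7,dy=-5->D; (6,7):dx=+2,dy=-13->D; (6,8):dx=+11,dy=-14->D; (7,8):dx=+9,dy=-1->D
Step 2: C = 14, D = 14, total pairs = 28.
Step 3: tau = (C - D)/(n(n-1)/2) = (14 - 14)/28 = 0.000000.
Step 4: Exact two-sided p-value (enumerate n! = 40320 permutations of y under H0): p = 1.000000.
Step 5: alpha = 0.05. fail to reject H0.

tau_b = 0.0000 (C=14, D=14), p = 1.000000, fail to reject H0.


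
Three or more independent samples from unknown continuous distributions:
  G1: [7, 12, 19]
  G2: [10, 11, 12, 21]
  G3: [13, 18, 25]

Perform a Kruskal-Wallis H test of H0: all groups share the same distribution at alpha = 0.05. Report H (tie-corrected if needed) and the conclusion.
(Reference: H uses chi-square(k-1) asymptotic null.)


Step 1: Combine all N = 10 observations and assign midranks.
sorted (value, group, rank): (7,G1,1), (10,G2,2), (11,G2,3), (12,G1,4.5), (12,G2,4.5), (13,G3,6), (18,G3,7), (19,G1,8), (21,G2,9), (25,G3,10)
Step 2: Sum ranks within each group.
R_1 = 13.5 (n_1 = 3)
R_2 = 18.5 (n_2 = 4)
R_3 = 23 (n_3 = 3)
Step 3: H = 12/(N(N+1)) * sum(R_i^2/n_i) - 3(N+1)
     = 12/(10*11) * (13.5^2/3 + 18.5^2/4 + 23^2/3) - 3*11
     = 0.109091 * 322.646 - 33
     = 2.197727.
Step 4: Ties present; correction factor C = 1 - 6/(10^3 - 10) = 0.993939. Corrected H = 2.197727 / 0.993939 = 2.211128.
Step 5: Under H0, H ~ chi^2(2); p-value = 0.331024.
Step 6: alpha = 0.05. fail to reject H0.

H = 2.2111, df = 2, p = 0.331024, fail to reject H0.


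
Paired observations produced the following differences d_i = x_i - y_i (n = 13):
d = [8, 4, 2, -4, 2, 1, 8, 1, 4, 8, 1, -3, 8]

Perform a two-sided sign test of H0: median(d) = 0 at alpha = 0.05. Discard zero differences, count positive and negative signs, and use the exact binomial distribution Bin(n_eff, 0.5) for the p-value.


Step 1: Discard zero differences. Original n = 13; n_eff = number of nonzero differences = 13.
Nonzero differences (with sign): +8, +4, +2, -4, +2, +1, +8, +1, +4, +8, +1, -3, +8
Step 2: Count signs: positive = 11, negative = 2.
Step 3: Under H0: P(positive) = 0.5, so the number of positives S ~ Bin(13, 0.5).
Step 4: Two-sided exact p-value = sum of Bin(13,0.5) probabilities at or below the observed probability = 0.022461.
Step 5: alpha = 0.05. reject H0.

n_eff = 13, pos = 11, neg = 2, p = 0.022461, reject H0.


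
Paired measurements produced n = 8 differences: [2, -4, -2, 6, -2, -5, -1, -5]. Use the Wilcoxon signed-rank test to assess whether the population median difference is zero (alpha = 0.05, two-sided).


Step 1: Drop any zero differences (none here) and take |d_i|.
|d| = [2, 4, 2, 6, 2, 5, 1, 5]
Step 2: Midrank |d_i| (ties get averaged ranks).
ranks: |2|->3, |4|->5, |2|->3, |6|->8, |2|->3, |5|->6.5, |1|->1, |5|->6.5
Step 3: Attach original signs; sum ranks with positive sign and with negative sign.
W+ = 3 + 8 = 11
W- = 5 + 3 + 3 + 6.5 + 1 + 6.5 = 25
(Check: W+ + W- = 36 should equal n(n+1)/2 = 36.)
Step 4: Test statistic W = min(W+, W-) = 11.
Step 5: Ties in |d|, so use the tie-corrected normal approximation.
        E[W] = n(n+1)/4 = 8*9/4 = 18.
        Tie groups: |d|=2 (t=3), |d|=5 (t=2); sum(t^3 - t) = 30.
        Var[W] = n(n+1)(2n+1)/24 - sum(t^3-t)/48 = 1224/24 - 30/48 = 50.375.
        z = (W - E[W]) / sqrt(Var[W]) = (11 - 18) / 7.0975 = -0.9863.
        Two-sided p = 2*Phi(z) = 0.324007.
Step 6: alpha = 0.05. fail to reject H0.

W+ = 11, W- = 25, W = min = 11, p = 0.324007, fail to reject H0.


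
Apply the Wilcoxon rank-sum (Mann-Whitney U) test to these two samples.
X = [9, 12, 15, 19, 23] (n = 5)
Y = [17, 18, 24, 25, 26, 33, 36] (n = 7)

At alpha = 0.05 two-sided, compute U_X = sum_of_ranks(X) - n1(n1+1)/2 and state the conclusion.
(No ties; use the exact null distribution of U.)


Step 1: Combine and sort all 12 observations; assign midranks.
sorted (value, group): (9,X), (12,X), (15,X), (17,Y), (18,Y), (19,X), (23,X), (24,Y), (25,Y), (26,Y), (33,Y), (36,Y)
ranks: 9->1, 12->2, 15->3, 17->4, 18->5, 19->6, 23->7, 24->8, 25->9, 26->10, 33->11, 36->12
Step 2: Rank sum for X: R1 = 1 + 2 + 3 + 6 + 7 = 19.
Step 3: U_X = R1 - n1(n1+1)/2 = 19 - 5*6/2 = 19 - 15 = 4.
       U_Y = n1*n2 - U_X = 35 - 4 = 31.
Step 4: No ties, so the exact null distribution of U (based on enumerating the C(12,5) = 792 equally likely rank assignments) gives the two-sided p-value.
Step 5: p-value = 0.030303; compare to alpha = 0.05. reject H0.

U_X = 4, p = 0.030303, reject H0 at alpha = 0.05.
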